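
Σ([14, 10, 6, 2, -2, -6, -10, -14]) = 0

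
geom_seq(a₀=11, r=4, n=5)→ a_0 = 11*4^0 = 11
a_1 = 11*4^1 = 44
a_2 = 11*4^2 = 176
...
= [11, 44, 176, 704, 2816]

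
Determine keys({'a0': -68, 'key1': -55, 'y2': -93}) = ['a0', 'key1', 'y2']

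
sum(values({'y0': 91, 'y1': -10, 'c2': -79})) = 91 + (-10) + (-79)
= 2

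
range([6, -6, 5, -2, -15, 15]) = 30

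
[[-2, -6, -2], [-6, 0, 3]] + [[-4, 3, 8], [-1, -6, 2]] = [[-6, -3, 6], [-7, -6, 5]]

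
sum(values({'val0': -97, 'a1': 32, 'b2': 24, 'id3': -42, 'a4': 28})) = (-97) + 32 + 24 + (-42) + 28
= -55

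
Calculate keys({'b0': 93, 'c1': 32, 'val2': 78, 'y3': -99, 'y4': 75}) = ['b0', 'c1', 'val2', 'y3', 'y4']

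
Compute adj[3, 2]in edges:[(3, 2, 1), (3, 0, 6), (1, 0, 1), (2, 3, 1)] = 1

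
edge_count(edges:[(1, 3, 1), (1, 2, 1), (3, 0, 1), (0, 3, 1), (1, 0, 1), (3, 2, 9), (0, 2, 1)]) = 7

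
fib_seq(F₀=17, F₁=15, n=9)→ F_2 = F_1 + F_0 = 32
F_3 = F_2 + F_1 = 47
F_4 = F_3 + F_2 = 79
...
= [17, 15, 32, 47, 79, 126, 205, 331, 536]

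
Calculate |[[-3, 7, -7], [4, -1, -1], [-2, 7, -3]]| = (1)*(-3)*det([[-1, -1], [7, -3]]) + (-1)*(7)*det([[4, -1], [-2, -3]]) + (1)*(-7)*det([[4, -1], [-2, 7]])
= -30 + 98 + -182
= -114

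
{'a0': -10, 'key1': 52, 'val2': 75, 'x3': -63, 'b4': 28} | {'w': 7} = {'a0': -10, 'key1': 52, 'val2': 75, 'x3': -63, 'b4': 28, 'w': 7}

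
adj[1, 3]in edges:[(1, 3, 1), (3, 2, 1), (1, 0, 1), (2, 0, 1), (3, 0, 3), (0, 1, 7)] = 1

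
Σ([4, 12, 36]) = 52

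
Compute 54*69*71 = 264546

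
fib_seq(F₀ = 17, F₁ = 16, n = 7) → [17, 16, 33, 49, 82, 131, 213]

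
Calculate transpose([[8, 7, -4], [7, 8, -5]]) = [[8, 7], [7, 8], [-4, -5]]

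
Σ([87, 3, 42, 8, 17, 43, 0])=87 + 3 + 42 + 8 + 17 + 43 + 0
= 200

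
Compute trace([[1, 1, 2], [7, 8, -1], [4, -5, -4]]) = diagonal: 1 + 8 + (-4)
= 5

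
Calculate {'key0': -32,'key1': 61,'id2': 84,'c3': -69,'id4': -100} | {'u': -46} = {'key0': -32, 'key1': 61, 'id2': 84, 'c3': -69, 'id4': -100, 'u': -46}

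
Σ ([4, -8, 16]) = 4 + -8 + 16
= 12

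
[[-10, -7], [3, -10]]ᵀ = [[-10, 3], [-7, -10]]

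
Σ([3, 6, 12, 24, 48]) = 93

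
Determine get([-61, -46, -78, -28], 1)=-46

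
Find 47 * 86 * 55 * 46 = 10226260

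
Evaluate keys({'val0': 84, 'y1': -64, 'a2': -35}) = ['val0', 'y1', 'a2']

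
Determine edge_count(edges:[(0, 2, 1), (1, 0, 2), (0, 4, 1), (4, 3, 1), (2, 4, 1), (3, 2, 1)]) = 6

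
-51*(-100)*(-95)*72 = -34884000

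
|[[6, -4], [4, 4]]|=(6)*(4) - (-4)*(4)
= 40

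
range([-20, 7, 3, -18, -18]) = 27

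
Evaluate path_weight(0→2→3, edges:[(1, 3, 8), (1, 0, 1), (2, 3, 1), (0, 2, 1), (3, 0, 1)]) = 2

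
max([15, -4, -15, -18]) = 15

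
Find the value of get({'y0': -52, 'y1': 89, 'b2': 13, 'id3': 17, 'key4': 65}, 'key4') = 65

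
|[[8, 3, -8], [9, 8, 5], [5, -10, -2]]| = (1)*(8)*det([[8, 5], [-10, -2]]) + (-1)*(3)*det([[9, 5], [5, -2]]) + (1)*(-8)*det([[9, 8], [5, -10]])
= 272 + 129 + 1040
= 1441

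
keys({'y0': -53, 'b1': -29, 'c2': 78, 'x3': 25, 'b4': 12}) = ['y0', 'b1', 'c2', 'x3', 'b4']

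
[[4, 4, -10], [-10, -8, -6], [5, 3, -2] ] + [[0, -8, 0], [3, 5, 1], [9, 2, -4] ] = [[4, -4, -10], [-7, -3, -5], [14, 5, -6]]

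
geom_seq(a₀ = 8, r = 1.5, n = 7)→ a_0 = 8*1.5^0 = 8.0
a_1 = 8*1.5^1 = 12.0
a_2 = 8*1.5^2 = 18.0
...
= [8.0, 12.0, 18.0, 27.0, 40.5, 60.75, 91.125]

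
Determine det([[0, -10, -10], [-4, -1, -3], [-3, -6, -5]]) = (1)*(0)*det([[-1, -3], [-6, -5]]) + (-1)*(-10)*det([[-4, -3], [-3, -5]]) + (1)*(-10)*det([[-4, -1], [-3, -6]])
= 0 + 110 + -210
= -100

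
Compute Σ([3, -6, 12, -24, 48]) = 33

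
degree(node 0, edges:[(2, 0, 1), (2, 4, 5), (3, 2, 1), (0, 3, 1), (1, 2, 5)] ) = 2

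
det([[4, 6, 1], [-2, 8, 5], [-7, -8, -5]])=-198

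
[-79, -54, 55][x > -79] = [-54, 55]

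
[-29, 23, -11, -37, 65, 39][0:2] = [-29, 23]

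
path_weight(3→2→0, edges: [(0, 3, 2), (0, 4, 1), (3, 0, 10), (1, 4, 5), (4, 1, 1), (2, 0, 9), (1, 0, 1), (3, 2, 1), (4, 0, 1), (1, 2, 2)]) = 10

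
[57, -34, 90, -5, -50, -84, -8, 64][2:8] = [90, -5, -50, -84, -8, 64]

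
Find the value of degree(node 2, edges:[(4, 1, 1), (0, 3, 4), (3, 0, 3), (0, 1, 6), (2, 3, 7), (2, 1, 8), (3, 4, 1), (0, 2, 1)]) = incident: (2,3), (2,1), (0,2)
= 3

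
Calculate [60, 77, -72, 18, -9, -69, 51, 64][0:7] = [60, 77, -72, 18, -9, -69, 51]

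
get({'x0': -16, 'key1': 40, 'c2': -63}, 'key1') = 40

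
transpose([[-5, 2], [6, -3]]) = [[-5, 6], [2, -3]]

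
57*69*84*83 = 27420876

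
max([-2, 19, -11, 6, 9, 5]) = 19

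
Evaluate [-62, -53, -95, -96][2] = -95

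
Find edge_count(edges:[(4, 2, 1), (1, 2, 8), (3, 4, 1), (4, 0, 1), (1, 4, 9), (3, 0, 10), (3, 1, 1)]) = 7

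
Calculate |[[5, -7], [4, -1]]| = 23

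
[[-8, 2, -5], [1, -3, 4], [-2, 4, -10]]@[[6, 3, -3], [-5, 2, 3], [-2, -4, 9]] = C[0][0] = (-8)*(6) + (2)*(-5) + (-5)*(-2) = -48
C[0][1] = (-8)*(3) + (2)*(2) + (-5)*(-4) = 0
C[0][2] = (-8)*(-3) + (2)*(3) + (-5)*(9) = -15
C[1][0] = (1)*(6) + (-3)*(-5) + (4)*(-2) = 13
C[1][1] = (1)*(3) + (-3)*(2) + (4)*(-4) = -19
C[1][2] = (1)*(-3) + (-3)*(3) + (4)*(9) = 24
... (3 more cells)
= [[-48, 0, -15], [13, -19, 24], [-12, 42, -72]]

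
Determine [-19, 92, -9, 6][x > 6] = keep x where x > 6: -19✗, 92✓, -9✗, 6✗
= [92]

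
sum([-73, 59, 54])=(-73) + 59 + 54
= 40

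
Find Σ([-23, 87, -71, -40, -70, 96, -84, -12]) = -117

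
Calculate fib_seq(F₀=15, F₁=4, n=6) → F_2 = F_1 + F_0 = 19
F_3 = F_2 + F_1 = 23
F_4 = F_3 + F_2 = 42
...
= [15, 4, 19, 23, 42, 65]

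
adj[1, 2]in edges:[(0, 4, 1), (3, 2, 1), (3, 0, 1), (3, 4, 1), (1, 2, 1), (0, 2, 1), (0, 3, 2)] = 1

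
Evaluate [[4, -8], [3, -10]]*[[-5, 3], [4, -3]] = C[0][0] = (4)*(-5) + (-8)*(4) = -52
C[0][1] = (4)*(3) + (-8)*(-3) = 36
C[1][0] = (3)*(-5) + (-10)*(4) = -55
C[1][1] = (3)*(3) + (-10)*(-3) = 39
= [[-52, 36], [-55, 39]]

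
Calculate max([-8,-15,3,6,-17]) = 6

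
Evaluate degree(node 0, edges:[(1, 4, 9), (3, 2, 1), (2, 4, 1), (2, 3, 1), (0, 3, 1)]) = 1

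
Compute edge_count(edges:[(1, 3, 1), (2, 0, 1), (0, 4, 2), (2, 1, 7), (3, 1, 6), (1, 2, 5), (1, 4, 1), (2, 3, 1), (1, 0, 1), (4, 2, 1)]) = 10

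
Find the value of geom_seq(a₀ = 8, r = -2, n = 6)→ [8, -16, 32, -64, 128, -256]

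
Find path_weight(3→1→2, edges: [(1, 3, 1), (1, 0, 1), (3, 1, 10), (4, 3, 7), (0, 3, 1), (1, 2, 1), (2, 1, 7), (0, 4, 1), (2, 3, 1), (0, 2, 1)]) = 11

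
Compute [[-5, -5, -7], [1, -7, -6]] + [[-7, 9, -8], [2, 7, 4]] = [[-12, 4, -15], [3, 0, -2]]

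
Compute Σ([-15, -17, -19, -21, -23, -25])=-120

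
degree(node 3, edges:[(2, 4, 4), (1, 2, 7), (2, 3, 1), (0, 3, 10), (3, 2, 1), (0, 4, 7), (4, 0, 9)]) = 3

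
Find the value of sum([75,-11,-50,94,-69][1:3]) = slice → [-11, -50]
(-11) + (-50)
= -61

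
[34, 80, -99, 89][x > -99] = keep x where x > -99: 34✓, 80✓, -99✗, 89✓
= [34, 80, 89]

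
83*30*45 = 112050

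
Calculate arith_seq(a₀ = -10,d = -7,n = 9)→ a_0 = -10 + 0*-7 = -10
a_1 = -10 + 1*-7 = -17
a_2 = -10 + 2*-7 = -24
...
= [-10, -17, -24, -31, -38, -45, -52, -59, -66]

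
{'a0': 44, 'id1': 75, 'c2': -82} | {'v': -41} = {'a0': 44, 'id1': 75, 'c2': -82, 'v': -41}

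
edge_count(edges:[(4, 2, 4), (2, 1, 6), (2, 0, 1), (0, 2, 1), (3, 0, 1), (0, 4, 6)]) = 6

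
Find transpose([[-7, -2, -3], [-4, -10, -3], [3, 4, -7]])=[[-7, -4, 3], [-2, -10, 4], [-3, -3, -7]]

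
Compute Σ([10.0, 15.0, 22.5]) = 47.5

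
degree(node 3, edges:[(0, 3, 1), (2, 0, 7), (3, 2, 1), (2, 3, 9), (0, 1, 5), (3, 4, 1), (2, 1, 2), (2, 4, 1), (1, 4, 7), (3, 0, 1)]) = incident: (0,3), (3,2), (2,3), (3,4), (3,0)
= 5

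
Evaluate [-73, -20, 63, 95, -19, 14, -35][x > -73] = [-20, 63, 95, -19, 14, -35]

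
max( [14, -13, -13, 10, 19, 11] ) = 19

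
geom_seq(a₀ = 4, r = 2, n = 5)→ [4, 8, 16, 32, 64]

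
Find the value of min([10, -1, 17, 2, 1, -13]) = -13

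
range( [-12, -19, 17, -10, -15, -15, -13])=36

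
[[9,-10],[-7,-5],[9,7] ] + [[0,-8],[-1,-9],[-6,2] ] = [[9, -18], [-8, -14], [3, 9]]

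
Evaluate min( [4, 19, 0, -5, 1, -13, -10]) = -13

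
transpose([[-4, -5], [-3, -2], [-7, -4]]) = [[-4, -3, -7], [-5, -2, -4]]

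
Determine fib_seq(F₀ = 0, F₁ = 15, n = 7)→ F_2 = F_1 + F_0 = 15
F_3 = F_2 + F_1 = 30
F_4 = F_3 + F_2 = 45
...
= [0, 15, 15, 30, 45, 75, 120]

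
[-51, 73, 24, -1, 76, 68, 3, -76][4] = 76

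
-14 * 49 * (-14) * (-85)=-816340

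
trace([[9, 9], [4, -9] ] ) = diagonal: 9 + (-9)
= 0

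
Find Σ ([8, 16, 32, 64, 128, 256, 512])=8 + 16 + 32 + 64 + 128 + 256 + 512
= 1016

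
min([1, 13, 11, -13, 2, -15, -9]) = -15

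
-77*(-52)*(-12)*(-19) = 912912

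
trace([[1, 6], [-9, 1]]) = 2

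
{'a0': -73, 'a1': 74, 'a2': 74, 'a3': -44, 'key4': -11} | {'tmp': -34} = {'a0': -73, 'a1': 74, 'a2': 74, 'a3': -44, 'key4': -11, 'tmp': -34}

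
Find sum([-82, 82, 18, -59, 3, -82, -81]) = -201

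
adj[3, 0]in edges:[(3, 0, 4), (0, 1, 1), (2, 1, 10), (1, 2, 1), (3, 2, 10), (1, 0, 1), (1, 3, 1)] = 4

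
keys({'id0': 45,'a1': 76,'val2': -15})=['id0', 'a1', 'val2']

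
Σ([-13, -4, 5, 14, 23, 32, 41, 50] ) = (-13) + (-4) + 5 + 14 + 23 + 32 + 41 + 50
= 148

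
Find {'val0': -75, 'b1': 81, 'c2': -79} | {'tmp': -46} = {'val0': -75, 'b1': 81, 'c2': -79, 'tmp': -46}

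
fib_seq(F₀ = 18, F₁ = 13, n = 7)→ [18, 13, 31, 44, 75, 119, 194]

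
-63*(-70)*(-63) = -277830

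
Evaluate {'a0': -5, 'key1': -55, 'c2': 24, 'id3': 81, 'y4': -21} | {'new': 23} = {'a0': -5, 'key1': -55, 'c2': 24, 'id3': 81, 'y4': -21, 'new': 23}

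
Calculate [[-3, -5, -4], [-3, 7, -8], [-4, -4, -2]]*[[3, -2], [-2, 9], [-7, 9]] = [[29, -75], [33, -3], [10, -46]]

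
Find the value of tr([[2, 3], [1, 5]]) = 7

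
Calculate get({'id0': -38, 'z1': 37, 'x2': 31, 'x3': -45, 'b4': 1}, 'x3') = -45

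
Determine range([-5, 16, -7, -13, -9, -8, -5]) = 29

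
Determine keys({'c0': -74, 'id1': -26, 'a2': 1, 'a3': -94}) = ['c0', 'id1', 'a2', 'a3']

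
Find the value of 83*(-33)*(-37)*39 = 3952377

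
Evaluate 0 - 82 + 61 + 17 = -4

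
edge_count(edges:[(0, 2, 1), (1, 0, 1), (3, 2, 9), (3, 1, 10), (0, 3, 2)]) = 5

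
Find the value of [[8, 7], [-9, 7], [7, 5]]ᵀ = [[8, -9, 7], [7, 7, 5]]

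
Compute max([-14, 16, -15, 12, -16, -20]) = 16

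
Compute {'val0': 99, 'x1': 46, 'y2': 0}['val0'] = 99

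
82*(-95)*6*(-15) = 701100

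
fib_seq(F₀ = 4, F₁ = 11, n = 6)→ F_2 = F_1 + F_0 = 15
F_3 = F_2 + F_1 = 26
F_4 = F_3 + F_2 = 41
...
= [4, 11, 15, 26, 41, 67]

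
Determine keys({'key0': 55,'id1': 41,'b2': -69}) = ['key0', 'id1', 'b2']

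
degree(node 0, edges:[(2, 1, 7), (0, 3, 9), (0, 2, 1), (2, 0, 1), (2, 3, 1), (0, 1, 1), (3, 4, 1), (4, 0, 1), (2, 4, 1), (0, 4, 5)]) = incident: (0,3), (0,2), (2,0), (0,1), (4,0), (0,4)
= 6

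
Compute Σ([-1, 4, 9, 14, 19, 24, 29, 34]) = (-1) + 4 + 9 + 14 + 19 + 24 + 29 + 34
= 132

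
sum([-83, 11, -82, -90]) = (-83) + 11 + (-82) + (-90)
= -244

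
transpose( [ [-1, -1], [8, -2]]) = [[-1, 8], [-1, -2]]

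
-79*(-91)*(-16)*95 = -10927280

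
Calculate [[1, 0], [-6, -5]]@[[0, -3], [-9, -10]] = C[0][0] = (1)*(0) + (0)*(-9) = 0
C[0][1] = (1)*(-3) + (0)*(-10) = -3
C[1][0] = (-6)*(0) + (-5)*(-9) = 45
C[1][1] = (-6)*(-3) + (-5)*(-10) = 68
= [[0, -3], [45, 68]]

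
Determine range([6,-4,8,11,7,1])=15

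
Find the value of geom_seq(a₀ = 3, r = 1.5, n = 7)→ a_0 = 3*1.5^0 = 3.0
a_1 = 3*1.5^1 = 4.5
a_2 = 3*1.5^2 = 6.75
...
= [3.0, 4.5, 6.75, 10.125, 15.1875, 22.78125, 34.171875]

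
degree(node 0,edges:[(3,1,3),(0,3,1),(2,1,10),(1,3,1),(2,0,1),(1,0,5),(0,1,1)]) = 4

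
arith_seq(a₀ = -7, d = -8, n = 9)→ [-7, -15, -23, -31, -39, -47, -55, -63, -71]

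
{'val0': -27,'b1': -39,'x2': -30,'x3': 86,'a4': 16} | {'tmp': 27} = {'val0': -27, 'b1': -39, 'x2': -30, 'x3': 86, 'a4': 16, 'tmp': 27}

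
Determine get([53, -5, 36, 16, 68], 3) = 16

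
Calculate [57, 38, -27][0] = 57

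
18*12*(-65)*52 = -730080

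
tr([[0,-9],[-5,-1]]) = diagonal: 0 + (-1)
= -1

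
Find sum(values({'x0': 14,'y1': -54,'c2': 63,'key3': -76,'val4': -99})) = 14 + (-54) + 63 + (-76) + (-99)
= -152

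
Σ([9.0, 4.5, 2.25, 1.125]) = 16.875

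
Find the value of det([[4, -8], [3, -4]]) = (4)*(-4) - (-8)*(3)
= 8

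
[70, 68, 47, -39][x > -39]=[70, 68, 47]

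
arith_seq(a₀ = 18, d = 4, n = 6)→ [18, 22, 26, 30, 34, 38]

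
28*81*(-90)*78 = -15921360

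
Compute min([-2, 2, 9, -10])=-10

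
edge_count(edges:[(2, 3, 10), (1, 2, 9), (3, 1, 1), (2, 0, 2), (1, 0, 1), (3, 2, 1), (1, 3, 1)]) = 7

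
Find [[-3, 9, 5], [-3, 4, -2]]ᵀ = [[-3, -3], [9, 4], [5, -2]]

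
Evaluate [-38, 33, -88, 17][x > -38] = [33, 17]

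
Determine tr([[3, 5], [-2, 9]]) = 12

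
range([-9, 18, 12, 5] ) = 27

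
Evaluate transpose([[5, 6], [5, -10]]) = [[5, 5], [6, -10]]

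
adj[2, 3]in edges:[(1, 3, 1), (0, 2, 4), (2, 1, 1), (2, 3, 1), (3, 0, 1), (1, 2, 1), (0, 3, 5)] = 1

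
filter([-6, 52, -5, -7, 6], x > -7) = keep x where x > -7: -6✓, 52✓, -5✓, -7✗, 6✓
= [-6, 52, -5, 6]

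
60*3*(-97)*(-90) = 1571400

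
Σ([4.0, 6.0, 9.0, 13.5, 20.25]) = 52.75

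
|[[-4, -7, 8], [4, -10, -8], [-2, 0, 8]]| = 272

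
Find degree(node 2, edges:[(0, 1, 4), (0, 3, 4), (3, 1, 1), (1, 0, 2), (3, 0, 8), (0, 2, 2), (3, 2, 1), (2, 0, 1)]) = incident: (0,2), (3,2), (2,0)
= 3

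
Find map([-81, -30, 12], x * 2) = -81*2=-162, -30*2=-60, 12*2=24
= [-162, -60, 24]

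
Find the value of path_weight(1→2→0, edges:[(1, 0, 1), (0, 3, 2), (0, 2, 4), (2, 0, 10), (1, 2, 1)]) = 11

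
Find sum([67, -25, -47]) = -5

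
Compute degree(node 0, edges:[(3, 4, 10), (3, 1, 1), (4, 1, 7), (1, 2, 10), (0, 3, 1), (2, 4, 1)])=incident: (0,3)
= 1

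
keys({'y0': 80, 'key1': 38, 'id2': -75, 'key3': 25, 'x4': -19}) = ['y0', 'key1', 'id2', 'key3', 'x4']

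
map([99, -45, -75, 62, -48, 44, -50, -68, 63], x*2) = [198, -90, -150, 124, -96, 88, -100, -136, 126]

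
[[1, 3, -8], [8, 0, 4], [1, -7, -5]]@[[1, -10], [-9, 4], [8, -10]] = [[-90, 82], [40, -120], [24, 12]]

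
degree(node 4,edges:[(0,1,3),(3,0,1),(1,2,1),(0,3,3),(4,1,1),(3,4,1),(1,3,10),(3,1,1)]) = 2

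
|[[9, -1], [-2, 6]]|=(9)*(6) - (-1)*(-2)
= 52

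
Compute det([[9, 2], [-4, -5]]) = (9)*(-5) - (2)*(-4)
= -37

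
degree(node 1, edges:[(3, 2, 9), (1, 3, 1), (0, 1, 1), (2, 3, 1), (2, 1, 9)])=incident: (1,3), (0,1), (2,1)
= 3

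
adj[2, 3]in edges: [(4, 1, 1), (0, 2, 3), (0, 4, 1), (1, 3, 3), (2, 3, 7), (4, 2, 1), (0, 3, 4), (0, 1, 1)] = 7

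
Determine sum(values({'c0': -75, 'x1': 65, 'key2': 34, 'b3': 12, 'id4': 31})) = (-75) + 65 + 34 + 12 + 31
= 67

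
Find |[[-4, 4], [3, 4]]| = -28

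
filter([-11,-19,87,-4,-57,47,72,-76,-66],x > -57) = keep x where x > -57: -11✓, -19✓, 87✓, -4✓, -57✗, 47✓, 72✓, -76✗, -66✗
= [-11, -19, 87, -4, 47, 72]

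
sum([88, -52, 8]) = 44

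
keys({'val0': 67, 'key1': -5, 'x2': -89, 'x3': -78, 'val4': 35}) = ['val0', 'key1', 'x2', 'x3', 'val4']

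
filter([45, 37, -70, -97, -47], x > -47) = keep x where x > -47: 45✓, 37✓, -70✗, -97✗, -47✗
= [45, 37]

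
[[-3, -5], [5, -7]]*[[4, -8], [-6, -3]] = C[0][0] = (-3)*(4) + (-5)*(-6) = 18
C[0][1] = (-3)*(-8) + (-5)*(-3) = 39
C[1][0] = (5)*(4) + (-7)*(-6) = 62
C[1][1] = (5)*(-8) + (-7)*(-3) = -19
= [[18, 39], [62, -19]]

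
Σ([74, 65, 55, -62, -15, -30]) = 74 + 65 + 55 + (-62) + (-15) + (-30)
= 87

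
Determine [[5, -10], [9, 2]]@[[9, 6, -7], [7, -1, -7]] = [[-25, 40, 35], [95, 52, -77]]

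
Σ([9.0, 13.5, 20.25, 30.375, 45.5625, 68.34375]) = 187.03125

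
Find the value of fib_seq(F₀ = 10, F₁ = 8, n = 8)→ F_2 = F_1 + F_0 = 18
F_3 = F_2 + F_1 = 26
F_4 = F_3 + F_2 = 44
...
= [10, 8, 18, 26, 44, 70, 114, 184]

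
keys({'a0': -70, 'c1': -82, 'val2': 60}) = ['a0', 'c1', 'val2']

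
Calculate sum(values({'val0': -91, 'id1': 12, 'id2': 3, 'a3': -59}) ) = (-91) + 12 + 3 + (-59)
= -135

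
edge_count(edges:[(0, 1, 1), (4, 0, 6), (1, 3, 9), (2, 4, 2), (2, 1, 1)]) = 5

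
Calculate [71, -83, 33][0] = 71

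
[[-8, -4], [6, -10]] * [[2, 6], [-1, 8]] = [[-12, -80], [22, -44]]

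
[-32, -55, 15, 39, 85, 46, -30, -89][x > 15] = keep x where x > 15: -32✗, -55✗, 15✗, 39✓, 85✓, 46✓, -30✗, -89✗
= [39, 85, 46]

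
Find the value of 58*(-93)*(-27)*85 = 12379230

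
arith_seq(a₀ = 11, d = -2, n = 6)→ [11, 9, 7, 5, 3, 1]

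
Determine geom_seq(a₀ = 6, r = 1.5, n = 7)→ a_0 = 6*1.5^0 = 6.0
a_1 = 6*1.5^1 = 9.0
a_2 = 6*1.5^2 = 13.5
...
= [6.0, 9.0, 13.5, 20.25, 30.375, 45.5625, 68.34375]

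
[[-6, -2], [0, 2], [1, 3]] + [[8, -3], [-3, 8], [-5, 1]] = [[2, -5], [-3, 10], [-4, 4]]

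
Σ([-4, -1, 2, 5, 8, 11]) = 21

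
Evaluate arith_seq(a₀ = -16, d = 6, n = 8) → [-16, -10, -4, 2, 8, 14, 20, 26]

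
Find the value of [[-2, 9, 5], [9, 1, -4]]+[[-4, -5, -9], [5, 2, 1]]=[[-6, 4, -4], [14, 3, -3]]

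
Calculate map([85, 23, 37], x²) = (85)²=7225, (23)²=529, (37)²=1369
= [7225, 529, 1369]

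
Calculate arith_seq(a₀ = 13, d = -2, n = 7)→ a_0 = 13 + 0*-2 = 13
a_1 = 13 + 1*-2 = 11
a_2 = 13 + 2*-2 = 9
...
= [13, 11, 9, 7, 5, 3, 1]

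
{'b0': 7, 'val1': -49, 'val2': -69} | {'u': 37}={'b0': 7, 'val1': -49, 'val2': -69, 'u': 37}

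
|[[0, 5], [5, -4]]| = (0)*(-4) - (5)*(5)
= -25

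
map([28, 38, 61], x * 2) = 28*2=56, 38*2=76, 61*2=122
= [56, 76, 122]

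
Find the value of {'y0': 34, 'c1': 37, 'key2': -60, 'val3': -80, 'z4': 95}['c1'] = 37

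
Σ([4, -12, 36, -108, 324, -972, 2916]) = 4 + -12 + 36 + -108 + 324 + -972 + 2916
= 2188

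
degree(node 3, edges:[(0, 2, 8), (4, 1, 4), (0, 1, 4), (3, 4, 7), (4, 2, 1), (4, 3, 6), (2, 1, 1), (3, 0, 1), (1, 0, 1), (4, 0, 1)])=3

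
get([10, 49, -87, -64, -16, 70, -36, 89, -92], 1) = 49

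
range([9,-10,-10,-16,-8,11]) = 27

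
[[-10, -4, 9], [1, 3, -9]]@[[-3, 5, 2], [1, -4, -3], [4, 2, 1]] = C[0][0] = (-10)*(-3) + (-4)*(1) + (9)*(4) = 62
C[0][1] = (-10)*(5) + (-4)*(-4) + (9)*(2) = -16
C[0][2] = (-10)*(2) + (-4)*(-3) + (9)*(1) = 1
C[1][0] = (1)*(-3) + (3)*(1) + (-9)*(4) = -36
C[1][1] = (1)*(5) + (3)*(-4) + (-9)*(2) = -25
C[1][2] = (1)*(2) + (3)*(-3) + (-9)*(1) = -16
= [[62, -16, 1], [-36, -25, -16]]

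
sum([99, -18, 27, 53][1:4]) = 62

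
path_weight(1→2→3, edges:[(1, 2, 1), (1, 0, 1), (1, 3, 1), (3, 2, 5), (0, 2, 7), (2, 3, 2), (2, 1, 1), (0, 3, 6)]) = 3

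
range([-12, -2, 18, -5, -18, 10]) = 36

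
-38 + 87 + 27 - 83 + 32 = 25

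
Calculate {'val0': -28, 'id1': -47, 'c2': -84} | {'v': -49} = {'val0': -28, 'id1': -47, 'c2': -84, 'v': -49}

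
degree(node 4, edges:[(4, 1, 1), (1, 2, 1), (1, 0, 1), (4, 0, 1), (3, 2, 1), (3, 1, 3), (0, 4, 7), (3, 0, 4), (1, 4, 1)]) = incident: (4,1), (4,0), (0,4), (1,4)
= 4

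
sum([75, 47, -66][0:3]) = 56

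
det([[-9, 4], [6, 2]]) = -42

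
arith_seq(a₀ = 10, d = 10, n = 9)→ [10, 20, 30, 40, 50, 60, 70, 80, 90]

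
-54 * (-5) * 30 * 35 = 283500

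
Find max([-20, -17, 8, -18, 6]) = 8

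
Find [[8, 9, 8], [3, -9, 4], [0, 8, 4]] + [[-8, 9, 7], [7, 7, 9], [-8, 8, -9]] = [[0, 18, 15], [10, -2, 13], [-8, 16, -5]]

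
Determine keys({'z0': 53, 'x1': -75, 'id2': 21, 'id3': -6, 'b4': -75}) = ['z0', 'x1', 'id2', 'id3', 'b4']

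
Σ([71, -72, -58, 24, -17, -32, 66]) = -18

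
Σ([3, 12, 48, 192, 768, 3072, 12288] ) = 3 + 12 + 48 + 192 + 768 + 3072 + 12288
= 16383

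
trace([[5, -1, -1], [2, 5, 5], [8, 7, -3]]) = diagonal: 5 + 5 + (-3)
= 7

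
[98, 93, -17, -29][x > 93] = keep x where x > 93: 98✓, 93✗, -17✗, -29✗
= [98]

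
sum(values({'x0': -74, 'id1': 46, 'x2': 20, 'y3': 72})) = (-74) + 46 + 20 + 72
= 64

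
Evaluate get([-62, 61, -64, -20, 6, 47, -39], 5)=47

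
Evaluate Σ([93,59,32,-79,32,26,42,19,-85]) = 139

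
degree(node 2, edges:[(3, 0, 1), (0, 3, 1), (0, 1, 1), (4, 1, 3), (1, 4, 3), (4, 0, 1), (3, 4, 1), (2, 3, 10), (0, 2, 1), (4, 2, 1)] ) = incident: (2,3), (0,2), (4,2)
= 3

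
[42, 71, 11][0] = 42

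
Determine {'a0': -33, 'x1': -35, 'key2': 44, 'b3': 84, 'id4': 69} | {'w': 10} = {'a0': -33, 'x1': -35, 'key2': 44, 'b3': 84, 'id4': 69, 'w': 10}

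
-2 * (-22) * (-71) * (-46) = 143704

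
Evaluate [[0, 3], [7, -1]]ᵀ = [[0, 7], [3, -1]]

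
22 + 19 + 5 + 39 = 85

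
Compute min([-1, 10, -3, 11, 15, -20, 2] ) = -20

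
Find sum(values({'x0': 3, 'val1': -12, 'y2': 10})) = 3 + (-12) + 10
= 1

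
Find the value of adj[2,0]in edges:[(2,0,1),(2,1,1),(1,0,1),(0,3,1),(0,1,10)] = 1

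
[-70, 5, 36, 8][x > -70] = [5, 36, 8]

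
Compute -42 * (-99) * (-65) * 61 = -16486470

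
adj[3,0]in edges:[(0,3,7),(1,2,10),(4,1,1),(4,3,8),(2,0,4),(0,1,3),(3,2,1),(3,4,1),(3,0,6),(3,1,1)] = 6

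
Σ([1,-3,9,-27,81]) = 61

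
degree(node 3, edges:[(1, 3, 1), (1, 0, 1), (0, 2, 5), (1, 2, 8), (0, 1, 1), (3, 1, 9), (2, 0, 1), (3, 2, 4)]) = incident: (1,3), (3,1), (3,2)
= 3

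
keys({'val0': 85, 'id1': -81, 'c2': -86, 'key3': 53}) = ['val0', 'id1', 'c2', 'key3']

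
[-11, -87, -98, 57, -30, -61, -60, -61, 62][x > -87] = [-11, 57, -30, -61, -60, -61, 62]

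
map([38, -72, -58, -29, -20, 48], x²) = (38)²=1444, (-72)²=5184, (-58)²=3364, (-29)²=841, (-20)²=400, (48)²=2304
= [1444, 5184, 3364, 841, 400, 2304]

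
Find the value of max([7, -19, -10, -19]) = 7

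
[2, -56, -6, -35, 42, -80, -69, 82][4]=42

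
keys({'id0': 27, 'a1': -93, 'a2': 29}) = ['id0', 'a1', 'a2']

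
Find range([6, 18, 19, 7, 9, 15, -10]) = 29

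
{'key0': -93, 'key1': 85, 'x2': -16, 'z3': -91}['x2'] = -16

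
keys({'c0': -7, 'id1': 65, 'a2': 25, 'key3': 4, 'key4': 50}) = ['c0', 'id1', 'a2', 'key3', 'key4']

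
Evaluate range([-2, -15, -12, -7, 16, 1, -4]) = 31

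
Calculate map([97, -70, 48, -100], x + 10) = [107, -60, 58, -90]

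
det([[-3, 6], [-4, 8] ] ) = 0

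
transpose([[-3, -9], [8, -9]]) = [[-3, 8], [-9, -9]]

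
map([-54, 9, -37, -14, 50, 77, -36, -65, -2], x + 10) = -54+10=-44, 9+10=19, -37+10=-27, -14+10=-4, 50+10=60, 77+10=87, -36+10=-26, -65+10=-55, -2+10=8
= [-44, 19, -27, -4, 60, 87, -26, -55, 8]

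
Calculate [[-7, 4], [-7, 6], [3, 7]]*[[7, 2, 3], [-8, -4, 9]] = C[0][0] = (-7)*(7) + (4)*(-8) = -81
C[0][1] = (-7)*(2) + (4)*(-4) = -30
C[0][2] = (-7)*(3) + (4)*(9) = 15
C[1][0] = (-7)*(7) + (6)*(-8) = -97
C[1][1] = (-7)*(2) + (6)*(-4) = -38
C[1][2] = (-7)*(3) + (6)*(9) = 33
... (3 more cells)
= [[-81, -30, 15], [-97, -38, 33], [-35, -22, 72]]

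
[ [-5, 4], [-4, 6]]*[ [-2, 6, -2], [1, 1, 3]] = C[0][0] = (-5)*(-2) + (4)*(1) = 14
C[0][1] = (-5)*(6) + (4)*(1) = -26
C[0][2] = (-5)*(-2) + (4)*(3) = 22
C[1][0] = (-4)*(-2) + (6)*(1) = 14
C[1][1] = (-4)*(6) + (6)*(1) = -18
C[1][2] = (-4)*(-2) + (6)*(3) = 26
= [[14, -26, 22], [14, -18, 26]]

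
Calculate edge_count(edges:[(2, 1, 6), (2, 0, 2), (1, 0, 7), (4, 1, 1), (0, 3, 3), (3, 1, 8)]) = 6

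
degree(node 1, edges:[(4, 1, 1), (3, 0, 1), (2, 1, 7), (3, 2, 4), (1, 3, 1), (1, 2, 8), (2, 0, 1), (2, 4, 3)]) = incident: (4,1), (2,1), (1,3), (1,2)
= 4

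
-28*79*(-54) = 119448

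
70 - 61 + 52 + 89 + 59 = 209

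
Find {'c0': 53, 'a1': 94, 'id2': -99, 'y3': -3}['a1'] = 94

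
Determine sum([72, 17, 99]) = 72 + 17 + 99
= 188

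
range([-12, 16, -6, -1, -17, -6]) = 33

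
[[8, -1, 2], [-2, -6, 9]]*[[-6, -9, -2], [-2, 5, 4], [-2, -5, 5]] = C[0][0] = (8)*(-6) + (-1)*(-2) + (2)*(-2) = -50
C[0][1] = (8)*(-9) + (-1)*(5) + (2)*(-5) = -87
C[0][2] = (8)*(-2) + (-1)*(4) + (2)*(5) = -10
C[1][0] = (-2)*(-6) + (-6)*(-2) + (9)*(-2) = 6
C[1][1] = (-2)*(-9) + (-6)*(5) + (9)*(-5) = -57
C[1][2] = (-2)*(-2) + (-6)*(4) + (9)*(5) = 25
= [[-50, -87, -10], [6, -57, 25]]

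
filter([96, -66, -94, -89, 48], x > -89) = keep x where x > -89: 96✓, -66✓, -94✗, -89✗, 48✓
= [96, -66, 48]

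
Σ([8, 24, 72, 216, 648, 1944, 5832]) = 8 + 24 + 72 + 216 + 648 + 1944 + 5832
= 8744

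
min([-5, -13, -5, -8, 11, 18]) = -13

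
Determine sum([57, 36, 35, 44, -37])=135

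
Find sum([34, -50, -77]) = 34 + (-50) + (-77)
= -93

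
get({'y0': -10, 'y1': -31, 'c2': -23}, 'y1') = -31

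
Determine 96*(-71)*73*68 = -33834624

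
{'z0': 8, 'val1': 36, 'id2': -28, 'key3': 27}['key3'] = 27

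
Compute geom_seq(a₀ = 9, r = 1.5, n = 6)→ [9.0, 13.5, 20.25, 30.375, 45.5625, 68.34375]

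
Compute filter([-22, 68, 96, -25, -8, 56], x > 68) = [96]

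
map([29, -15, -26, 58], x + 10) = 29+10=39, -15+10=-5, -26+10=-16, 58+10=68
= [39, -5, -16, 68]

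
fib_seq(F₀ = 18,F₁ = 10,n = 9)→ [18, 10, 28, 38, 66, 104, 170, 274, 444]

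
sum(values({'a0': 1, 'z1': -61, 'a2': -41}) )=1 + (-61) + (-41)
= -101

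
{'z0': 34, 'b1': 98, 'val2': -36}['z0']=34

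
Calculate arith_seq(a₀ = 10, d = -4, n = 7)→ [10, 6, 2, -2, -6, -10, -14]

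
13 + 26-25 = 14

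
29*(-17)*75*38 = -1405050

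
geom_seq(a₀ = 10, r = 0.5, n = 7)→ [10.0, 5.0, 2.5, 1.25, 0.625, 0.3125, 0.15625]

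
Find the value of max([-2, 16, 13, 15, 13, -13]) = 16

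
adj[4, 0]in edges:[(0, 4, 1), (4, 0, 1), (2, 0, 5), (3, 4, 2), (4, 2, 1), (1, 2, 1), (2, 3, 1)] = 1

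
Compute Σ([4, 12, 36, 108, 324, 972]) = 1456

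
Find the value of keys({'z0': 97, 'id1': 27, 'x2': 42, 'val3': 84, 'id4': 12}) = ['z0', 'id1', 'x2', 'val3', 'id4']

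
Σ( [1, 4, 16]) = 21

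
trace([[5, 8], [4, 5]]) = 10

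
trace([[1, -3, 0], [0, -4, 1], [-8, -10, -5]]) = diagonal: 1 + (-4) + (-5)
= -8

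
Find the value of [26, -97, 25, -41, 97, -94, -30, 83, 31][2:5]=[25, -41, 97]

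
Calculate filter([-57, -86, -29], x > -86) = keep x where x > -86: -57✓, -86✗, -29✓
= [-57, -29]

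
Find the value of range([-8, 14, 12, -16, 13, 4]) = 30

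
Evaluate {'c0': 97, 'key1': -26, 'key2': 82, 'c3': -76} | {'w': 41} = {'c0': 97, 'key1': -26, 'key2': 82, 'c3': -76, 'w': 41}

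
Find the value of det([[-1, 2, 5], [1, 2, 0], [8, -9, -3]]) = (1)*(-1)*det([[2, 0], [-9, -3]]) + (-1)*(2)*det([[1, 0], [8, -3]]) + (1)*(5)*det([[1, 2], [8, -9]])
= 6 + 6 + -125
= -113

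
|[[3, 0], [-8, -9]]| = -27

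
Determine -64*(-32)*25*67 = 3430400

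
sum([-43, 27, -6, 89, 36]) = (-43) + 27 + (-6) + 89 + 36
= 103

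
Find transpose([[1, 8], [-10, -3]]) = [[1, -10], [8, -3]]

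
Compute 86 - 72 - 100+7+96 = 17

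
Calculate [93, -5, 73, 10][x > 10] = keep x where x > 10: 93✓, -5✗, 73✓, 10✗
= [93, 73]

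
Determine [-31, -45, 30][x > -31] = keep x where x > -31: -31✗, -45✗, 30✓
= [30]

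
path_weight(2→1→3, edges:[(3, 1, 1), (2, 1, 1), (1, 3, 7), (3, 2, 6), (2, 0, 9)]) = 8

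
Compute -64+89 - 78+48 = -5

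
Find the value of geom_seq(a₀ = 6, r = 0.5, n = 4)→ a_0 = 6*0.5^0 = 6.0
a_1 = 6*0.5^1 = 3.0
a_2 = 6*0.5^2 = 1.5
...
= [6.0, 3.0, 1.5, 0.75]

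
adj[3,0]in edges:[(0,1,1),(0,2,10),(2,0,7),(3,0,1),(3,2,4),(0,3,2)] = 1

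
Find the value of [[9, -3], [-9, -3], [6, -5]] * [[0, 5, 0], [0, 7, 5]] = [[0, 24, -15], [0, -66, -15], [0, -5, -25]]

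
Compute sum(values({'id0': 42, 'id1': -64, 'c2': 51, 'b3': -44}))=-15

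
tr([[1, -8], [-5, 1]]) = diagonal: 1 + 1
= 2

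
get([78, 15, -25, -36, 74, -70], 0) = 78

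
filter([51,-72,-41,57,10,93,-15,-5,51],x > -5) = keep x where x > -5: 51✓, -72✗, -41✗, 57✓, 10✓, 93✓, -15✗, -5✗, 51✓
= [51, 57, 10, 93, 51]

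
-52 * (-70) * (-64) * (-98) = 22830080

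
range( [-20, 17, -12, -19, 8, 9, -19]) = 37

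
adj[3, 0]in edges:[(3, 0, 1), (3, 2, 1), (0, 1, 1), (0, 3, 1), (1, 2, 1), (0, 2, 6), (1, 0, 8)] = 1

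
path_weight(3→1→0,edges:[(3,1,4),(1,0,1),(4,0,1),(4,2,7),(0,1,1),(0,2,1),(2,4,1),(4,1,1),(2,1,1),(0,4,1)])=5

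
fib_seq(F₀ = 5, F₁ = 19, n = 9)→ [5, 19, 24, 43, 67, 110, 177, 287, 464]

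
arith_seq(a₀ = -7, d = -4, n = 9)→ a_0 = -7 + 0*-4 = -7
a_1 = -7 + 1*-4 = -11
a_2 = -7 + 2*-4 = -15
...
= [-7, -11, -15, -19, -23, -27, -31, -35, -39]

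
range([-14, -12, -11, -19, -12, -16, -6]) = 13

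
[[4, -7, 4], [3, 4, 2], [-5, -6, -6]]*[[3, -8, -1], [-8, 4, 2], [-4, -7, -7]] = C[0][0] = (4)*(3) + (-7)*(-8) + (4)*(-4) = 52
C[0][1] = (4)*(-8) + (-7)*(4) + (4)*(-7) = -88
C[0][2] = (4)*(-1) + (-7)*(2) + (4)*(-7) = -46
C[1][0] = (3)*(3) + (4)*(-8) + (2)*(-4) = -31
C[1][1] = (3)*(-8) + (4)*(4) + (2)*(-7) = -22
C[1][2] = (3)*(-1) + (4)*(2) + (2)*(-7) = -9
... (3 more cells)
= [[52, -88, -46], [-31, -22, -9], [57, 58, 35]]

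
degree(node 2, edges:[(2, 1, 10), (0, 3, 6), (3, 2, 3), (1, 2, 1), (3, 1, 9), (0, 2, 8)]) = incident: (2,1), (3,2), (1,2), (0,2)
= 4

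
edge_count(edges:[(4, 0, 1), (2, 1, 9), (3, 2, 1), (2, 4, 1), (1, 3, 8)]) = 5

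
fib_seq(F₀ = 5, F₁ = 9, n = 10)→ [5, 9, 14, 23, 37, 60, 97, 157, 254, 411]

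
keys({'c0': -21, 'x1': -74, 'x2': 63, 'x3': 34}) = ['c0', 'x1', 'x2', 'x3']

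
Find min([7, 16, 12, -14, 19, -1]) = -14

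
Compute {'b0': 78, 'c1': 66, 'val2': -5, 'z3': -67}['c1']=66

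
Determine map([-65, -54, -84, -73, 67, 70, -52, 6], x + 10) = [-55, -44, -74, -63, 77, 80, -42, 16]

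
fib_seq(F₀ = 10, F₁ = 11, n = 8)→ [10, 11, 21, 32, 53, 85, 138, 223]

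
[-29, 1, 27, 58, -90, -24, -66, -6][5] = -24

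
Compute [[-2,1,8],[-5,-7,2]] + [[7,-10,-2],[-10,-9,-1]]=[[5, -9, 6], [-15, -16, 1]]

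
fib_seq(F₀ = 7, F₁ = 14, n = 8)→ [7, 14, 21, 35, 56, 91, 147, 238]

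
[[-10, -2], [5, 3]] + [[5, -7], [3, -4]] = [[-5, -9], [8, -1]]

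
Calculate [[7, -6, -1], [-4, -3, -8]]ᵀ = [[7, -4], [-6, -3], [-1, -8]]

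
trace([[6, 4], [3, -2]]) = 4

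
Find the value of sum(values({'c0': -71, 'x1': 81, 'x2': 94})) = (-71) + 81 + 94
= 104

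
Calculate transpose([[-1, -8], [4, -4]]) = [[-1, 4], [-8, -4]]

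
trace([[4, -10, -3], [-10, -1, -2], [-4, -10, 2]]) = diagonal: 4 + (-1) + 2
= 5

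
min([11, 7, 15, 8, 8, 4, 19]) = 4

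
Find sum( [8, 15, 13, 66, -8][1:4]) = 94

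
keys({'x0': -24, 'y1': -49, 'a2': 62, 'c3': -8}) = ['x0', 'y1', 'a2', 'c3']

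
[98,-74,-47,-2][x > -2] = keep x where x > -2: 98✓, -74✗, -47✗, -2✗
= [98]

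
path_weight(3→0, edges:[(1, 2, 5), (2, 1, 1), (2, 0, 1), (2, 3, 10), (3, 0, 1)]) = w(3→0)=1
= 1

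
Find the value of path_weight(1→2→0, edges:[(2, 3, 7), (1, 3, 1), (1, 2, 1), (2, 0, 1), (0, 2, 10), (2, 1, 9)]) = 2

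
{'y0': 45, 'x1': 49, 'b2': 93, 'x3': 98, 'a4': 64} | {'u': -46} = {'y0': 45, 'x1': 49, 'b2': 93, 'x3': 98, 'a4': 64, 'u': -46}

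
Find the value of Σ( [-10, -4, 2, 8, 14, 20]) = (-10) + (-4) + 2 + 8 + 14 + 20
= 30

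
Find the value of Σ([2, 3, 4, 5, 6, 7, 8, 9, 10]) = 54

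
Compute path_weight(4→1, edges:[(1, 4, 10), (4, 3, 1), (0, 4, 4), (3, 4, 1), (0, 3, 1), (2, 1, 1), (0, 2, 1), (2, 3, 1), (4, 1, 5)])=5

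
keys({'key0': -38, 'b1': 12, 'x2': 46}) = ['key0', 'b1', 'x2']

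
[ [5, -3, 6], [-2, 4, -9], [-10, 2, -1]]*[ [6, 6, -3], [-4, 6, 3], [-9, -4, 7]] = C[0][0] = (5)*(6) + (-3)*(-4) + (6)*(-9) = -12
C[0][1] = (5)*(6) + (-3)*(6) + (6)*(-4) = -12
C[0][2] = (5)*(-3) + (-3)*(3) + (6)*(7) = 18
C[1][0] = (-2)*(6) + (4)*(-4) + (-9)*(-9) = 53
C[1][1] = (-2)*(6) + (4)*(6) + (-9)*(-4) = 48
C[1][2] = (-2)*(-3) + (4)*(3) + (-9)*(7) = -45
... (3 more cells)
= [[-12, -12, 18], [53, 48, -45], [-59, -44, 29]]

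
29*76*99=218196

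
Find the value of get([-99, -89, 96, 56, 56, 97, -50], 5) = 97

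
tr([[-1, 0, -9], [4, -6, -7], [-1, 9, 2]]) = -5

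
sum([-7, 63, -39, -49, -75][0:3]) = slice → [-7, 63, -39]
(-7) + 63 + (-39)
= 17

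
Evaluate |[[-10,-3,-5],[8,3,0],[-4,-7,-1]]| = (1)*(-10)*det([[3, 0], [-7, -1]]) + (-1)*(-3)*det([[8, 0], [-4, -1]]) + (1)*(-5)*det([[8, 3], [-4, -7]])
= 30 + -24 + 220
= 226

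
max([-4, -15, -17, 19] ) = 19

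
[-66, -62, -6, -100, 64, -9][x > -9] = [-6, 64]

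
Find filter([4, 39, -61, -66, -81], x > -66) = keep x where x > -66: 4✓, 39✓, -61✓, -66✗, -81✗
= [4, 39, -61]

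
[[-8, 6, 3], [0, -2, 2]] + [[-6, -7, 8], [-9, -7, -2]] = [[-14, -1, 11], [-9, -9, 0]]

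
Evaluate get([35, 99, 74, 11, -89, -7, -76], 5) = -7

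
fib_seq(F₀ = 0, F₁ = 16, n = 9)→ F_2 = F_1 + F_0 = 16
F_3 = F_2 + F_1 = 32
F_4 = F_3 + F_2 = 48
...
= [0, 16, 16, 32, 48, 80, 128, 208, 336]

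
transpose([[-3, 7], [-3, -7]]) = [[-3, -3], [7, -7]]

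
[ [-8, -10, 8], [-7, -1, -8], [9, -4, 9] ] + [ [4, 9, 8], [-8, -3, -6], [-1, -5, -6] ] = [[-4, -1, 16], [-15, -4, -14], [8, -9, 3]]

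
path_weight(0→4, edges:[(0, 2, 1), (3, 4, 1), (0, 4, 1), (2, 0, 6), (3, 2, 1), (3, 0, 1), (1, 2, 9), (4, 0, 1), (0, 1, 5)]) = w(0→4)=1
= 1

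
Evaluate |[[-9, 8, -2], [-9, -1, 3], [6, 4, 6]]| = 798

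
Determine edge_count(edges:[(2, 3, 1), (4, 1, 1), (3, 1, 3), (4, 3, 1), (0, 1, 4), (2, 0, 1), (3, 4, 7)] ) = 7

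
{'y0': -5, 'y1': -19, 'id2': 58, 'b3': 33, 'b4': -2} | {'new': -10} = {'y0': -5, 'y1': -19, 'id2': 58, 'b3': 33, 'b4': -2, 'new': -10}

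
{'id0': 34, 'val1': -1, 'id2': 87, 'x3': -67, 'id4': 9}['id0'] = 34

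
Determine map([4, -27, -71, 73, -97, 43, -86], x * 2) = [8, -54, -142, 146, -194, 86, -172]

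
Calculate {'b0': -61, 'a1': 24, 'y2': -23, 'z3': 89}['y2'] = -23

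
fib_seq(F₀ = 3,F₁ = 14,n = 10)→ [3, 14, 17, 31, 48, 79, 127, 206, 333, 539]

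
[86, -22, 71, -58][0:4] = [86, -22, 71, -58]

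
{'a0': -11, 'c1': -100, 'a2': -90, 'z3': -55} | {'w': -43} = {'a0': -11, 'c1': -100, 'a2': -90, 'z3': -55, 'w': -43}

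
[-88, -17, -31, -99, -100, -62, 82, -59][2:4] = [-31, -99]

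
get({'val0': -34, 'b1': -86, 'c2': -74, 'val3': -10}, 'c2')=-74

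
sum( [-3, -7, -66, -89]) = -165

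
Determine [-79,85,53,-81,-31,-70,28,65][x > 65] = [85]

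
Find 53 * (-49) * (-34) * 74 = 6534052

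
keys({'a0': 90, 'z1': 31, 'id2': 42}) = ['a0', 'z1', 'id2']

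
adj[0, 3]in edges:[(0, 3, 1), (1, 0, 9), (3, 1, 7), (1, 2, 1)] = 1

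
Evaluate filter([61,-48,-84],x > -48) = [61]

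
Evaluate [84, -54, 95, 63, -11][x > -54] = keep x where x > -54: 84✓, -54✗, 95✓, 63✓, -11✓
= [84, 95, 63, -11]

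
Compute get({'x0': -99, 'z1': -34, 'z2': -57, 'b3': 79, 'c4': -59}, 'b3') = 79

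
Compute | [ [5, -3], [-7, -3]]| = -36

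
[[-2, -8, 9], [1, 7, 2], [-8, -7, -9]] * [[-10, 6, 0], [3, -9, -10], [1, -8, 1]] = C[0][0] = (-2)*(-10) + (-8)*(3) + (9)*(1) = 5
C[0][1] = (-2)*(6) + (-8)*(-9) + (9)*(-8) = -12
C[0][2] = (-2)*(0) + (-8)*(-10) + (9)*(1) = 89
C[1][0] = (1)*(-10) + (7)*(3) + (2)*(1) = 13
C[1][1] = (1)*(6) + (7)*(-9) + (2)*(-8) = -73
C[1][2] = (1)*(0) + (7)*(-10) + (2)*(1) = -68
... (3 more cells)
= [[5, -12, 89], [13, -73, -68], [50, 87, 61]]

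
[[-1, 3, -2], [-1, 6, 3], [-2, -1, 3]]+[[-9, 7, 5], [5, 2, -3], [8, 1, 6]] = [[-10, 10, 3], [4, 8, 0], [6, 0, 9]]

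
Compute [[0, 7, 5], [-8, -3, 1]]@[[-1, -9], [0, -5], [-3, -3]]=[[-15, -50], [5, 84]]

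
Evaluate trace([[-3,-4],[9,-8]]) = diagonal: (-3) + (-8)
= -11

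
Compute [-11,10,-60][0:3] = [-11, 10, -60]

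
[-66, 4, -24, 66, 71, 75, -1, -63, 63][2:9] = [-24, 66, 71, 75, -1, -63, 63]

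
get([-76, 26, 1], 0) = -76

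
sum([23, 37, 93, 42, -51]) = 23 + 37 + 93 + 42 + (-51)
= 144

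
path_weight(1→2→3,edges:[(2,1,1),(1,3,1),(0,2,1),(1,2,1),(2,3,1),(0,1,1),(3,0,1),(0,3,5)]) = w(1→2)=1 + w(2→3)=1
= 2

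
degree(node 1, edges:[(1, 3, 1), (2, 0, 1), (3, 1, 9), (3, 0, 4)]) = incident: (1,3), (3,1)
= 2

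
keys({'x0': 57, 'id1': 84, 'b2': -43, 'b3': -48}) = ['x0', 'id1', 'b2', 'b3']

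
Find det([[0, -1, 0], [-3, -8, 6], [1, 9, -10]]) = 24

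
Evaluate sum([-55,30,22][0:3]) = slice → [-55, 30, 22]
(-55) + 30 + 22
= -3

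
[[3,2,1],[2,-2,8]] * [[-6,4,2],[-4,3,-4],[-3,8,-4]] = [[-29, 26, -6], [-28, 66, -20]]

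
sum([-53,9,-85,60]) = -69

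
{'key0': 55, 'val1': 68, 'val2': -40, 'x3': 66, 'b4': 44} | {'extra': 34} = {'key0': 55, 'val1': 68, 'val2': -40, 'x3': 66, 'b4': 44, 'extra': 34}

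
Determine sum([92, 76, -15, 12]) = 165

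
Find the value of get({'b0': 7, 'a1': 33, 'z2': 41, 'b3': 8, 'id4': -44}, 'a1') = 33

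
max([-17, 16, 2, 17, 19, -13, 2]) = 19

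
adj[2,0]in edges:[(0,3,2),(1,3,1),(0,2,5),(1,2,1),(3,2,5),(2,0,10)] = 10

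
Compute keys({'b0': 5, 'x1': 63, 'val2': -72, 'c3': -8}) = ['b0', 'x1', 'val2', 'c3']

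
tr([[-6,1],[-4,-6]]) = -12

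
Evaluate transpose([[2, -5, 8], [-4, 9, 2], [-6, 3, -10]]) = [[2, -4, -6], [-5, 9, 3], [8, 2, -10]]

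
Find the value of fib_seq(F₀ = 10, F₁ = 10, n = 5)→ F_2 = F_1 + F_0 = 20
F_3 = F_2 + F_1 = 30
F_4 = F_3 + F_2 = 50
= [10, 10, 20, 30, 50]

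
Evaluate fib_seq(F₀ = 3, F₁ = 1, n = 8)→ F_2 = F_1 + F_0 = 4
F_3 = F_2 + F_1 = 5
F_4 = F_3 + F_2 = 9
...
= [3, 1, 4, 5, 9, 14, 23, 37]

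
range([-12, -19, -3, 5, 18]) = 37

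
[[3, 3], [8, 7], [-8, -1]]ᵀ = [[3, 8, -8], [3, 7, -1]]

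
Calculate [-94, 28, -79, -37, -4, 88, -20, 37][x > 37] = [88]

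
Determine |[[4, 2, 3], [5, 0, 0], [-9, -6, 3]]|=(1)*(4)*det([[0, 0], [-6, 3]]) + (-1)*(2)*det([[5, 0], [-9, 3]]) + (1)*(3)*det([[5, 0], [-9, -6]])
= 0 + -30 + -90
= -120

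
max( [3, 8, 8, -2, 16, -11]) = 16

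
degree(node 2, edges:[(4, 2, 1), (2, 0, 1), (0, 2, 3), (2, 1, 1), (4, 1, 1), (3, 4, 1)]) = incident: (4,2), (2,0), (0,2), (2,1)
= 4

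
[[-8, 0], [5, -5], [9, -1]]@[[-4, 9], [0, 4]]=C[0][0] = (-8)*(-4) + (0)*(0) = 32
C[0][1] = (-8)*(9) + (0)*(4) = -72
C[1][0] = (5)*(-4) + (-5)*(0) = -20
C[1][1] = (5)*(9) + (-5)*(4) = 25
C[2][0] = (9)*(-4) + (-1)*(0) = -36
C[2][1] = (9)*(9) + (-1)*(4) = 77
= [[32, -72], [-20, 25], [-36, 77]]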